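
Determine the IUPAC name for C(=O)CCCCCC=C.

oct-7-enal

The longest carbon chain that includes the –CHO group and the multiple bond has 8 carbons, so the parent hydride is octane.
The highest-priority functional group is an aldehyde (terminal –CHO), so the name ends in -al.
The chain contains a C=C double bond, so the unsaturation ending is -ene.
Choose the numbering such that the aldehyde carbon is C-1 by definition.
This places the double bond between C-7 and C-8.
Assembling the pieces gives oct-7-enal.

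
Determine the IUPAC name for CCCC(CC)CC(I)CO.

The longest chain bearing the –OH group is 7 carbons long (heptane).
The highest-priority functional group is an alcohol (–OH), so the name ends in -ol.
Number the chain so that numbering from this end puts the hydroxyl group at C-1 rather than C-7.
This places the hydroxyl at C-1; an ethyl group at C-4; an iodo group at C-2.
Substituent prefixes are cited in alphabetical order (multiplying prefixes like di-/tri- are ignored for ordering).
The name is 4-ethyl-2-iodoheptan-1-ol.

4-ethyl-2-iodoheptan-1-ol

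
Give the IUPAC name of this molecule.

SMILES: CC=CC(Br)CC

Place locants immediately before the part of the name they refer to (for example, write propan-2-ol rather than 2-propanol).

4-bromohex-2-ene

Counting along the main chain through the multiple bond gives 6 carbons: the parent is hexane.
There is one C=C double bond, indicated by the ending -ene.
Number the chain so that numbering from this end puts the double bond at C-2 rather than C-4.
With this numbering: the double bond between C-2 and C-3; a bromo group at C-4.
Putting it together: 4-bromohex-2-ene.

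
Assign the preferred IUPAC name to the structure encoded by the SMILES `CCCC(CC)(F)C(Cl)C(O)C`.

3-chloro-4-ethyl-4-fluoroheptan-2-ol

The longest carbon chain that includes the –OH group has 7 carbons, so the parent hydride is heptane.
An alcohol (–OH) is the principal characteristic group, giving the suffix -ol.
Choose the numbering such that numbering from this end puts the hydroxyl group at C-2 rather than C-6.
With this numbering: the hydroxyl at C-2; a chloro group at C-3; an ethyl group at C-4; a fluoro group at C-4.
Prefixes are listed alphabetically: chloro, ethyl, fluoro.
The name is 3-chloro-4-ethyl-4-fluoroheptan-2-ol.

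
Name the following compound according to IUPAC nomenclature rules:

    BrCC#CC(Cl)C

The longest carbon chain that includes the multiple bond has 5 carbons, so the parent hydride is pentane.
There is one C≡C triple bond, indicated by the ending -yne.
The numbering direction is chosen so that numbering from this end puts the triple bond at C-2 rather than C-3.
With this numbering: the triple bond between C-2 and C-3; a bromo group at C-1; a chloro group at C-4.
Prefixes are listed alphabetically: bromo, chloro.
Assembling the pieces gives 1-bromo-4-chloropent-2-yne.

1-bromo-4-chloropent-2-yne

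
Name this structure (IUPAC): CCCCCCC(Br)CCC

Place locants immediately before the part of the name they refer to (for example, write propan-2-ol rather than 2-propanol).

4-bromodecane

The longest carbon chain is 10 atoms: the parent is decane.
Number the chain so that the substituent locant set {4} is lower than {7} at the first point of difference.
That gives a bromo group at C-4.
Putting it together: 4-bromodecane.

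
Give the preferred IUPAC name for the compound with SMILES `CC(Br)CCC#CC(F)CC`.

8-bromo-3-fluoronon-4-yne

Counting along the main chain through the multiple bond gives 9 carbons: the parent is nonane.
The chain contains a C≡C triple bond, so the unsaturation ending is -yne.
Choose the numbering such that numbering from this end puts the triple bond at C-4 rather than C-5.
That gives the triple bond between C-4 and C-5; a bromo group at C-8; a fluoro group at C-3.
Substituent prefixes are cited in alphabetical order (multiplying prefixes like di-/tri- are ignored for ordering).
Assembling the pieces gives 8-bromo-3-fluoronon-4-yne.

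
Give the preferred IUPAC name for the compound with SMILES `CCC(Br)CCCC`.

3-bromoheptane

The parent chain contains 7 carbons (heptane).
Choose the numbering such that the substituent locant set {3} is lower than {5} at the first point of difference.
This places a bromo group at C-3.
Putting it together: 3-bromoheptane.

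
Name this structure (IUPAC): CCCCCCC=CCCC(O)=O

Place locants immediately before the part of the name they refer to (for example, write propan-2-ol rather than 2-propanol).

undec-4-enoic acid

Counting along the main chain through the –COOH group and the multiple bond gives 11 carbons: the parent is undecane.
A carboxylic acid (terminal –COOH) is the principal characteristic group, giving the suffix -oic acid.
There is one C=C double bond, indicated by the ending -ene.
The numbering direction is chosen so that the carboxylic acid carbon is C-1 by definition.
That gives the double bond between C-4 and C-5.
Assembling the pieces gives undec-4-enoic acid.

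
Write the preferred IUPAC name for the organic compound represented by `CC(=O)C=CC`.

pent-3-en-2-one

Counting along the main chain through the carbonyl and the multiple bond gives 5 carbons: the parent is pentane.
The highest-priority functional group is a ketone (C=O on an internal carbon), so the name ends in -one.
There is one C=C double bond, indicated by the ending -ene.
Number the chain so that numbering from this end puts the carbonyl group at C-2 rather than C-4.
This places the carbonyl at C-2; the double bond between C-3 and C-4.
The name is pent-3-en-2-one.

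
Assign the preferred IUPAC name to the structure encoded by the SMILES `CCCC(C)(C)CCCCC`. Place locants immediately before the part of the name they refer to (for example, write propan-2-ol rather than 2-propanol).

4,4-dimethylnonane

The parent chain contains 9 carbons (nonane).
Number the chain so that the substituent locant set {4,4} is lower than {6,6} at the first point of difference.
This places two methyl groups at C-4.
The name is 4,4-dimethylnonane.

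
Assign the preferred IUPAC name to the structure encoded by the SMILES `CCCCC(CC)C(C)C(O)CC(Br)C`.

2-bromo-6-ethyl-5-methyldecan-4-ol

The longest chain bearing the –OH group is 10 carbons long (decane).
An alcohol (–OH) is the principal characteristic group, giving the suffix -ol.
The numbering direction is chosen so that numbering from this end puts the hydroxyl group at C-4 rather than C-7.
That gives the hydroxyl at C-4; a bromo group at C-2; an ethyl group at C-6; a methyl group at C-5.
Substituent prefixes are cited in alphabetical order (multiplying prefixes like di-/tri- are ignored for ordering).
The name is 2-bromo-6-ethyl-5-methyldecan-4-ol.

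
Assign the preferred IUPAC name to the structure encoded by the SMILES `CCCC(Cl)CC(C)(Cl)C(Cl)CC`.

The longest continuous carbon chain has 9 atoms, so the parent hydride is nonane.
Number the chain so that the substituent locant set {3,4,4,6} is lower than {4,6,6,7} at the first point of difference.
That gives chloro groups at C-3 and C-4 and C-6; a methyl group at C-4.
Prefixes are listed alphabetically: chloro, methyl.
Putting it together: 3,4,6-trichloro-4-methylnonane.

3,4,6-trichloro-4-methylnonane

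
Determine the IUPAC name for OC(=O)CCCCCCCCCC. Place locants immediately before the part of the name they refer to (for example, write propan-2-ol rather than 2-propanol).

The longest carbon chain that includes the –COOH group has 11 carbons, so the parent hydride is undecane.
A carboxylic acid (terminal –COOH) is the principal characteristic group, giving the suffix -oic acid.
Choose the numbering such that the carboxylic acid carbon is C-1 by definition.
The name is undecanoic acid.

undecanoic acid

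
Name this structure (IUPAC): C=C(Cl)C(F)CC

The longest chain bearing the multiple bond is 5 carbons long (pentane).
The chain contains a C=C double bond, so the unsaturation ending is -ene.
Choose the numbering such that numbering from this end puts the double bond at C-1 rather than C-4.
This places the double bond between C-1 and C-2; a chloro group at C-2; a fluoro group at C-3.
The substituents are ordered alphabetically, ignoring any di-/tri- multipliers.
Putting it together: 2-chloro-3-fluoropent-1-ene.

2-chloro-3-fluoropent-1-ene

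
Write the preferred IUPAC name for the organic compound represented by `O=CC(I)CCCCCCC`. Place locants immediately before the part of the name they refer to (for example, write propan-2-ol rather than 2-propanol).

2-iodononanal

Counting along the main chain through the –CHO group gives 9 carbons: the parent is nonane.
The highest-priority functional group is an aldehyde (terminal –CHO), so the name ends in -al.
Choose the numbering such that the aldehyde carbon is C-1 by definition.
This places an iodo group at C-2.
The name is 2-iodononanal.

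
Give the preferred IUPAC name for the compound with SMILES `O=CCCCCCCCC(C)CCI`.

Counting along the main chain through the –CHO group gives 11 carbons: the parent is undecane.
The principal characteristic group is an aldehyde (terminal –CHO), named with the suffix -al.
Number the chain so that the aldehyde carbon is C-1 by definition.
This places an iodo group at C-11; a methyl group at C-9.
Prefixes are listed alphabetically: iodo, methyl.
Putting it together: 11-iodo-9-methylundecanal.

11-iodo-9-methylundecanal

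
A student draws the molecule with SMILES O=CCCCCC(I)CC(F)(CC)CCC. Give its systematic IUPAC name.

The longest carbon chain that includes the –CHO group has 11 carbons, so the parent hydride is undecane.
The principal characteristic group is an aldehyde (terminal –CHO), named with the suffix -al.
Choose the numbering such that the aldehyde carbon is C-1 by definition.
This places an ethyl group at C-8; a fluoro group at C-8; an iodo group at C-6.
Substituent prefixes are cited in alphabetical order (multiplying prefixes like di-/tri- are ignored for ordering).
The name is 8-ethyl-8-fluoro-6-iodoundecanal.

8-ethyl-8-fluoro-6-iodoundecanal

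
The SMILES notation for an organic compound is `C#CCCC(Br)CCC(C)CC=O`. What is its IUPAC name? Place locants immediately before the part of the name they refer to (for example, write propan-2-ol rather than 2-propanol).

The longest carbon chain that includes the –CHO group and the multiple bond has 10 carbons, so the parent hydride is decane.
An aldehyde (terminal –CHO) is the principal characteristic group, giving the suffix -al.
A C≡C triple bond in the chain gives the infix -yne-.
Choose the numbering such that the aldehyde carbon is C-1 by definition.
That gives the triple bond between C-9 and C-10; a bromo group at C-6; a methyl group at C-3.
Prefixes are listed alphabetically: bromo, methyl.
Assembling the pieces gives 6-bromo-3-methyldec-9-ynal.

6-bromo-3-methyldec-9-ynal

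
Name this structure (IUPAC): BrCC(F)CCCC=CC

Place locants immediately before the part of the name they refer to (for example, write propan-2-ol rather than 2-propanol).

8-bromo-7-fluorooct-2-ene

The longest carbon chain that includes the multiple bond has 8 carbons, so the parent hydride is octane.
The chain contains a C=C double bond, so the unsaturation ending is -ene.
Number the chain so that numbering from this end puts the double bond at C-2 rather than C-6.
That gives the double bond between C-2 and C-3; a bromo group at C-8; a fluoro group at C-7.
Prefixes are listed alphabetically: bromo, fluoro.
Assembling the pieces gives 8-bromo-7-fluorooct-2-ene.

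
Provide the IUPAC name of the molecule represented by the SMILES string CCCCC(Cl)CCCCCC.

The parent chain contains 11 carbons (undecane).
The numbering direction is chosen so that the substituent locant set {5} is lower than {7} at the first point of difference.
With this numbering: a chloro group at C-5.
Putting it together: 5-chloroundecane.

5-chloroundecane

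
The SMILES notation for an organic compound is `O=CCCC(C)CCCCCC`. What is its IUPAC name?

The longest carbon chain that includes the –CHO group has 10 carbons, so the parent hydride is decane.
The principal characteristic group is an aldehyde (terminal –CHO), named with the suffix -al.
Number the chain so that the aldehyde carbon is C-1 by definition.
This places a methyl group at C-4.
Putting it together: 4-methyldecanal.

4-methyldecanal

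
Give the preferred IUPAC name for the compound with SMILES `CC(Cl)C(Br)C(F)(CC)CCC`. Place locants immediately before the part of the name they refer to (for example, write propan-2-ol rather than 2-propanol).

3-bromo-2-chloro-4-ethyl-4-fluoroheptane

The longest carbon chain is 7 atoms: the parent is heptane.
Choose the numbering such that the substituent locant set {2,3,4,4} is lower than {4,4,5,6} at the first point of difference.
That gives a bromo group at C-3; a chloro group at C-2; an ethyl group at C-4; a fluoro group at C-4.
The substituents are ordered alphabetically, ignoring any di-/tri- multipliers.
Putting it together: 3-bromo-2-chloro-4-ethyl-4-fluoroheptane.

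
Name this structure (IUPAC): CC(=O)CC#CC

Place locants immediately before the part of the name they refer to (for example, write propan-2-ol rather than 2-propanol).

hex-4-yn-2-one

The longest chain bearing the carbonyl and the multiple bond is 6 carbons long (hexane).
The highest-priority functional group is a ketone (C=O on an internal carbon), so the name ends in -one.
The chain contains a C≡C triple bond, so the unsaturation ending is -yne.
Choose the numbering such that numbering from this end puts the carbonyl group at C-2 rather than C-5.
That gives the carbonyl at C-2; the triple bond between C-4 and C-5.
Putting it together: hex-4-yn-2-one.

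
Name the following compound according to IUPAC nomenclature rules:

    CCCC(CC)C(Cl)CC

3-chloro-4-ethylheptane

The longest continuous carbon chain has 7 atoms, so the parent hydride is heptane.
Choose the numbering such that the substituent locant set {3,4} is lower than {4,5} at the first point of difference.
This places a chloro group at C-3; an ethyl group at C-4.
Prefixes are listed alphabetically: chloro, ethyl.
The name is 3-chloro-4-ethylheptane.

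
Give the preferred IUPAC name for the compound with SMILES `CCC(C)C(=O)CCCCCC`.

Counting along the main chain through the carbonyl gives 10 carbons: the parent is decane.
The principal characteristic group is a ketone (C=O on an internal carbon), named with the suffix -one.
The numbering direction is chosen so that numbering from this end puts the carbonyl group at C-4 rather than C-7.
With this numbering: the carbonyl at C-4; a methyl group at C-3.
Putting it together: 3-methyldecan-4-one.

3-methyldecan-4-one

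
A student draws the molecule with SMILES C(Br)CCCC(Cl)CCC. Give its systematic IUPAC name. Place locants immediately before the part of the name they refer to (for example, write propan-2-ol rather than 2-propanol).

1-bromo-5-chlorooctane

The longest continuous carbon chain has 8 atoms, so the parent hydride is octane.
Number the chain so that the substituent locant set {1,5} is lower than {4,8} at the first point of difference.
With this numbering: a bromo group at C-1; a chloro group at C-5.
The substituents are ordered alphabetically, ignoring any di-/tri- multipliers.
Assembling the pieces gives 1-bromo-5-chlorooctane.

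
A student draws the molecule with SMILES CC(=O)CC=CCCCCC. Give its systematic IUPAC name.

The longest carbon chain that includes the carbonyl and the multiple bond has 10 carbons, so the parent hydride is decane.
The principal characteristic group is a ketone (C=O on an internal carbon), named with the suffix -one.
A C=C double bond in the chain gives the infix -ene-.
The numbering direction is chosen so that numbering from this end puts the carbonyl group at C-2 rather than C-9.
That gives the carbonyl at C-2; the double bond between C-4 and C-5.
Putting it together: dec-4-en-2-one.

dec-4-en-2-one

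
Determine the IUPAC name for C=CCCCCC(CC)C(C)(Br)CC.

Counting along the main chain through the multiple bond gives 10 carbons: the parent is decane.
A C=C double bond in the chain gives the infix -ene-.
The numbering direction is chosen so that numbering from this end puts the double bond at C-1 rather than C-9.
That gives the double bond between C-1 and C-2; a bromo group at C-8; an ethyl group at C-7; a methyl group at C-8.
The substituents are ordered alphabetically, ignoring any di-/tri- multipliers.
The name is 8-bromo-7-ethyl-8-methyldec-1-ene.

8-bromo-7-ethyl-8-methyldec-1-ene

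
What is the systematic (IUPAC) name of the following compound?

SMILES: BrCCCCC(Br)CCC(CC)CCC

1,5-dibromo-8-ethylundecane

The parent chain contains 11 carbons (undecane).
Number the chain so that the substituent locant set {1,5,8} is lower than {4,7,11} at the first point of difference.
That gives bromo groups at C-1 and C-5; an ethyl group at C-8.
The substituents are ordered alphabetically, ignoring any di-/tri- multipliers.
The name is 1,5-dibromo-8-ethylundecane.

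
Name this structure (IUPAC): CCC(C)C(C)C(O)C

The longest chain bearing the –OH group is 6 carbons long (hexane).
The principal characteristic group is an alcohol (–OH), named with the suffix -ol.
Choose the numbering such that numbering from this end puts the hydroxyl group at C-2 rather than C-5.
That gives the hydroxyl at C-2; methyl groups at C-3 and C-4.
The name is 3,4-dimethylhexan-2-ol.

3,4-dimethylhexan-2-ol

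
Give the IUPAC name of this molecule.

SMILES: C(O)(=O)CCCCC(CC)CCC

The longest carbon chain that includes the –COOH group has 9 carbons, so the parent hydride is nonane.
The highest-priority functional group is a carboxylic acid (terminal –COOH), so the name ends in -oic acid.
Number the chain so that the carboxylic acid carbon is C-1 by definition.
This places an ethyl group at C-6.
Putting it together: 6-ethylnonanoic acid.

6-ethylnonanoic acid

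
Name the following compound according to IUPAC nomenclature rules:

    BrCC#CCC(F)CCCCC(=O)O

The longest chain bearing the –COOH group and the multiple bond is 10 carbons long (decane).
The highest-priority functional group is a carboxylic acid (terminal –COOH), so the name ends in -oic acid.
There is one C≡C triple bond, indicated by the ending -yne.
The numbering direction is chosen so that the carboxylic acid carbon is C-1 by definition.
With this numbering: the triple bond between C-8 and C-9; a bromo group at C-10; a fluoro group at C-6.
The substituents are ordered alphabetically, ignoring any di-/tri- multipliers.
The name is 10-bromo-6-fluorodec-8-ynoic acid.

10-bromo-6-fluorodec-8-ynoic acid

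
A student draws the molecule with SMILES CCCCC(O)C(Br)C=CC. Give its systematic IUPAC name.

Counting along the main chain through the –OH group and the multiple bond gives 9 carbons: the parent is nonane.
The principal characteristic group is an alcohol (–OH), named with the suffix -ol.
The chain contains a C=C double bond, so the unsaturation ending is -ene.
Number the chain so that numbering from this end puts the double bond at C-2 rather than C-7.
This places the hydroxyl at C-5; the double bond between C-2 and C-3; a bromo group at C-4.
The name is 4-bromonon-2-en-5-ol.

4-bromonon-2-en-5-ol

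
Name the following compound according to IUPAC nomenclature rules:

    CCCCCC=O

hexanal

The longest carbon chain that includes the –CHO group has 6 carbons, so the parent hydride is hexane.
An aldehyde (terminal –CHO) is the principal characteristic group, giving the suffix -al.
Choose the numbering such that the aldehyde carbon is C-1 by definition.
The name is hexanal.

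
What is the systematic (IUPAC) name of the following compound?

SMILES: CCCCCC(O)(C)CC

Counting along the main chain through the –OH group gives 8 carbons: the parent is octane.
The highest-priority functional group is an alcohol (–OH), so the name ends in -ol.
Choose the numbering such that numbering from this end puts the hydroxyl group at C-3 rather than C-6.
That gives the hydroxyl at C-3; a methyl group at C-3.
The name is 3-methyloctan-3-ol.

3-methyloctan-3-ol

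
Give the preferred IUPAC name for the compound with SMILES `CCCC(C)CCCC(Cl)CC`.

The longest carbon chain is 10 atoms: the parent is decane.
Number the chain so that the substituent locant set {3,7} is lower than {4,8} at the first point of difference.
This places a chloro group at C-3; a methyl group at C-7.
Substituent prefixes are cited in alphabetical order (multiplying prefixes like di-/tri- are ignored for ordering).
Assembling the pieces gives 3-chloro-7-methyldecane.

3-chloro-7-methyldecane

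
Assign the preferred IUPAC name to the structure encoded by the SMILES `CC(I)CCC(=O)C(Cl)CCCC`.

The longest carbon chain that includes the carbonyl has 10 carbons, so the parent hydride is decane.
A ketone (C=O on an internal carbon) is the principal characteristic group, giving the suffix -one.
Choose the numbering such that numbering from this end puts the carbonyl group at C-5 rather than C-6.
This places the carbonyl at C-5; a chloro group at C-6; an iodo group at C-2.
The substituents are ordered alphabetically, ignoring any di-/tri- multipliers.
The name is 6-chloro-2-iododecan-5-one.

6-chloro-2-iododecan-5-one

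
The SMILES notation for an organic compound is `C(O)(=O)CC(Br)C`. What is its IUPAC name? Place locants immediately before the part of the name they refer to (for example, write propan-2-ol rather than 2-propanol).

3-bromobutanoic acid

The longest chain bearing the –COOH group is 4 carbons long (butane).
A carboxylic acid (terminal –COOH) is the principal characteristic group, giving the suffix -oic acid.
The numbering direction is chosen so that the carboxylic acid carbon is C-1 by definition.
With this numbering: a bromo group at C-3.
Assembling the pieces gives 3-bromobutanoic acid.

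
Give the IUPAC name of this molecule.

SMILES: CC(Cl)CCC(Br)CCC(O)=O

The longest carbon chain that includes the –COOH group has 8 carbons, so the parent hydride is octane.
The highest-priority functional group is a carboxylic acid (terminal –COOH), so the name ends in -oic acid.
The numbering direction is chosen so that the carboxylic acid carbon is C-1 by definition.
This places a bromo group at C-4; a chloro group at C-7.
Substituent prefixes are cited in alphabetical order (multiplying prefixes like di-/tri- are ignored for ordering).
Putting it together: 4-bromo-7-chlorooctanoic acid.

4-bromo-7-chlorooctanoic acid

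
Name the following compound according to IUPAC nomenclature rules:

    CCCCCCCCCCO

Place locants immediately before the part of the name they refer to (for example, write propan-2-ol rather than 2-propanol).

The longest chain bearing the –OH group is 10 carbons long (decane).
The highest-priority functional group is an alcohol (–OH), so the name ends in -ol.
Choose the numbering such that numbering from this end puts the hydroxyl group at C-1 rather than C-10.
This places the hydroxyl at C-1.
Putting it together: decan-1-ol.

decan-1-ol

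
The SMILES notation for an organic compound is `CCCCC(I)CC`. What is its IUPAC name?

The parent chain contains 7 carbons (heptane).
Number the chain so that the substituent locant set {3} is lower than {5} at the first point of difference.
This places an iodo group at C-3.
Assembling the pieces gives 3-iodoheptane.

3-iodoheptane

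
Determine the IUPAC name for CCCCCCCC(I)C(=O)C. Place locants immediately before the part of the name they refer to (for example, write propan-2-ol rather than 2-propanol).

Counting along the main chain through the carbonyl gives 10 carbons: the parent is decane.
A ketone (C=O on an internal carbon) is the principal characteristic group, giving the suffix -one.
Choose the numbering such that numbering from this end puts the carbonyl group at C-2 rather than C-9.
This places the carbonyl at C-2; an iodo group at C-3.
Assembling the pieces gives 3-iododecan-2-one.

3-iododecan-2-one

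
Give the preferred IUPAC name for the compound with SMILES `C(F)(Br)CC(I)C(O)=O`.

4-bromo-4-fluoro-2-iodobutanoic acid

The longest chain bearing the –COOH group is 4 carbons long (butane).
A carboxylic acid (terminal –COOH) is the principal characteristic group, giving the suffix -oic acid.
The numbering direction is chosen so that the carboxylic acid carbon is C-1 by definition.
That gives a bromo group at C-4; a fluoro group at C-4; an iodo group at C-2.
Prefixes are listed alphabetically: bromo, fluoro, iodo.
Putting it together: 4-bromo-4-fluoro-2-iodobutanoic acid.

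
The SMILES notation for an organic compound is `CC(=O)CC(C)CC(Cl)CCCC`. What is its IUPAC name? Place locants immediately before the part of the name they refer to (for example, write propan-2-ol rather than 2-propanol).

Counting along the main chain through the carbonyl gives 10 carbons: the parent is decane.
A ketone (C=O on an internal carbon) is the principal characteristic group, giving the suffix -one.
Choose the numbering such that numbering from this end puts the carbonyl group at C-2 rather than C-9.
This places the carbonyl at C-2; a chloro group at C-6; a methyl group at C-4.
Substituent prefixes are cited in alphabetical order (multiplying prefixes like di-/tri- are ignored for ordering).
The name is 6-chloro-4-methyldecan-2-one.

6-chloro-4-methyldecan-2-one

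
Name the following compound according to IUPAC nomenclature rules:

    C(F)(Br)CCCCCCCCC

The longest carbon chain is 10 atoms: the parent is decane.
Number the chain so that the substituent locant set {1,1} is lower than {10,10} at the first point of difference.
That gives a bromo group at C-1; a fluoro group at C-1.
The substituents are ordered alphabetically, ignoring any di-/tri- multipliers.
Assembling the pieces gives 1-bromo-1-fluorodecane.

1-bromo-1-fluorodecane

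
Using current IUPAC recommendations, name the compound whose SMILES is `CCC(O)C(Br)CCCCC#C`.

Counting along the main chain through the –OH group and the multiple bond gives 10 carbons: the parent is decane.
An alcohol (–OH) is the principal characteristic group, giving the suffix -ol.
There is one C≡C triple bond, indicated by the ending -yne.
Number the chain so that numbering from this end puts the hydroxyl group at C-3 rather than C-8.
This places the hydroxyl at C-3; the triple bond between C-9 and C-10; a bromo group at C-4.
The name is 4-bromodec-9-yn-3-ol.

4-bromodec-9-yn-3-ol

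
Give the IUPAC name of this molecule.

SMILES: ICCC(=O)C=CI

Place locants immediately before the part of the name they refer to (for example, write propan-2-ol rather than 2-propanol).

The longest carbon chain that includes the carbonyl and the multiple bond has 5 carbons, so the parent hydride is pentane.
A ketone (C=O on an internal carbon) is the principal characteristic group, giving the suffix -one.
There is one C=C double bond, indicated by the ending -ene.
Choose the numbering such that numbering from this end puts the double bond at C-1 rather than C-4.
This places the carbonyl at C-3; the double bond between C-1 and C-2; iodo groups at C-1 and C-5.
The name is 1,5-diiodopent-1-en-3-one.

1,5-diiodopent-1-en-3-one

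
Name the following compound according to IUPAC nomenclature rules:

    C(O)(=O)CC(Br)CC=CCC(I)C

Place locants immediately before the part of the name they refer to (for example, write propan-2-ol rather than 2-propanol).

Counting along the main chain through the –COOH group and the multiple bond gives 9 carbons: the parent is nonane.
The highest-priority functional group is a carboxylic acid (terminal –COOH), so the name ends in -oic acid.
The chain contains a C=C double bond, so the unsaturation ending is -ene.
Choose the numbering such that the carboxylic acid carbon is C-1 by definition.
That gives the double bond between C-5 and C-6; a bromo group at C-3; an iodo group at C-8.
Prefixes are listed alphabetically: bromo, iodo.
The name is 3-bromo-8-iodonon-5-enoic acid.

3-bromo-8-iodonon-5-enoic acid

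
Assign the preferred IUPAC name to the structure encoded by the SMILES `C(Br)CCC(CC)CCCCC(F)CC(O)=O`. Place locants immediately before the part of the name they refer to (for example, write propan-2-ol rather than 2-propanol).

The longest carbon chain that includes the –COOH group has 11 carbons, so the parent hydride is undecane.
The principal characteristic group is a carboxylic acid (terminal –COOH), named with the suffix -oic acid.
The numbering direction is chosen so that the carboxylic acid carbon is C-1 by definition.
With this numbering: a bromo group at C-11; an ethyl group at C-8; a fluoro group at C-3.
Prefixes are listed alphabetically: bromo, ethyl, fluoro.
Putting it together: 11-bromo-8-ethyl-3-fluoroundecanoic acid.

11-bromo-8-ethyl-3-fluoroundecanoic acid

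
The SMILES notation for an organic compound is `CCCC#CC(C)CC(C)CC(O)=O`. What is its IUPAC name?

3,5-dimethyldec-6-ynoic acid

The longest chain bearing the –COOH group and the multiple bond is 10 carbons long (decane).
A carboxylic acid (terminal –COOH) is the principal characteristic group, giving the suffix -oic acid.
The chain contains a C≡C triple bond, so the unsaturation ending is -yne.
The numbering direction is chosen so that the carboxylic acid carbon is C-1 by definition.
With this numbering: the triple bond between C-6 and C-7; methyl groups at C-3 and C-5.
The name is 3,5-dimethyldec-6-ynoic acid.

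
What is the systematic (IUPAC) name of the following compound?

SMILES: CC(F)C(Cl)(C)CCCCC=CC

The longest chain bearing the multiple bond is 10 carbons long (decane).
The chain contains a C=C double bond, so the unsaturation ending is -ene.
Choose the numbering such that numbering from this end puts the double bond at C-2 rather than C-8.
This places the double bond between C-2 and C-3; a chloro group at C-8; a fluoro group at C-9; a methyl group at C-8.
Prefixes are listed alphabetically: chloro, fluoro, methyl.
Putting it together: 8-chloro-9-fluoro-8-methyldec-2-ene.

8-chloro-9-fluoro-8-methyldec-2-ene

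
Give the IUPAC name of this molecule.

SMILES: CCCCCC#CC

oct-2-yne

Counting along the main chain through the multiple bond gives 8 carbons: the parent is octane.
There is one C≡C triple bond, indicated by the ending -yne.
Choose the numbering such that numbering from this end puts the triple bond at C-2 rather than C-6.
With this numbering: the triple bond between C-2 and C-3.
Putting it together: oct-2-yne.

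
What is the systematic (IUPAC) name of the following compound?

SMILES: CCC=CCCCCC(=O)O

Counting along the main chain through the –COOH group and the multiple bond gives 9 carbons: the parent is nonane.
A carboxylic acid (terminal –COOH) is the principal characteristic group, giving the suffix -oic acid.
The chain contains a C=C double bond, so the unsaturation ending is -ene.
Number the chain so that the carboxylic acid carbon is C-1 by definition.
That gives the double bond between C-6 and C-7.
Putting it together: non-6-enoic acid.

non-6-enoic acid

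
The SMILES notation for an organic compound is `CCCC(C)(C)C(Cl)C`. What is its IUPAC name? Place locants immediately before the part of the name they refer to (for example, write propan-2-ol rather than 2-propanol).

The parent chain contains 6 carbons (hexane).
The numbering direction is chosen so that the substituent locant set {2,3,3} is lower than {4,4,5} at the first point of difference.
This places a chloro group at C-2; two methyl groups at C-3.
The substituents are ordered alphabetically, ignoring any di-/tri- multipliers.
Assembling the pieces gives 2-chloro-3,3-dimethylhexane.

2-chloro-3,3-dimethylhexane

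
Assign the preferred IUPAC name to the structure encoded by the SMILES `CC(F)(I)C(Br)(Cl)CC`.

The longest carbon chain is 5 atoms: the parent is pentane.
Number the chain so that the substituent locant set {2,2,3,3} is lower than {3,3,4,4} at the first point of difference.
With this numbering: a bromo group at C-3; a chloro group at C-3; a fluoro group at C-2; an iodo group at C-2.
Prefixes are listed alphabetically: bromo, chloro, fluoro, iodo.
The name is 3-bromo-3-chloro-2-fluoro-2-iodopentane.

3-bromo-3-chloro-2-fluoro-2-iodopentane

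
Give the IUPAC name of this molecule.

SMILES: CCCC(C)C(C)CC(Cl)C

The parent chain contains 8 carbons (octane).
Number the chain so that the substituent locant set {2,4,5} is lower than {4,5,7} at the first point of difference.
With this numbering: a chloro group at C-2; methyl groups at C-4 and C-5.
The substituents are ordered alphabetically, ignoring any di-/tri- multipliers.
The name is 2-chloro-4,5-dimethyloctane.

2-chloro-4,5-dimethyloctane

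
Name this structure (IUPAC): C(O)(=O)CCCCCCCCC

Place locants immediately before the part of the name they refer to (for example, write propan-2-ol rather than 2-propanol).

decanoic acid

The longest chain bearing the –COOH group is 10 carbons long (decane).
A carboxylic acid (terminal –COOH) is the principal characteristic group, giving the suffix -oic acid.
Choose the numbering such that the carboxylic acid carbon is C-1 by definition.
The name is decanoic acid.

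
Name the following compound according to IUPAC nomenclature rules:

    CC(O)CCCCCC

The longest chain bearing the –OH group is 8 carbons long (octane).
An alcohol (–OH) is the principal characteristic group, giving the suffix -ol.
Choose the numbering such that numbering from this end puts the hydroxyl group at C-2 rather than C-7.
This places the hydroxyl at C-2.
The name is octan-2-ol.

octan-2-ol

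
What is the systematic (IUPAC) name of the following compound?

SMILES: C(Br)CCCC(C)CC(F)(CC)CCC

The longest carbon chain is 10 atoms: the parent is decane.
The numbering direction is chosen so that the substituent locant set {1,5,7,7} is lower than {4,4,6,10} at the first point of difference.
This places a bromo group at C-1; an ethyl group at C-7; a fluoro group at C-7; a methyl group at C-5.
Prefixes are listed alphabetically: bromo, ethyl, fluoro, methyl.
Assembling the pieces gives 1-bromo-7-ethyl-7-fluoro-5-methyldecane.

1-bromo-7-ethyl-7-fluoro-5-methyldecane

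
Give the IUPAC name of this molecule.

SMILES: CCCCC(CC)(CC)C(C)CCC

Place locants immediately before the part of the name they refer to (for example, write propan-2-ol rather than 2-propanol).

5,5-diethyl-4-methylnonane

The longest continuous carbon chain has 9 atoms, so the parent hydride is nonane.
Choose the numbering such that the substituent locant set {4,5,5} is lower than {5,5,6} at the first point of difference.
With this numbering: two ethyl groups at C-5; a methyl group at C-4.
The substituents are ordered alphabetically, ignoring any di-/tri- multipliers.
Putting it together: 5,5-diethyl-4-methylnonane.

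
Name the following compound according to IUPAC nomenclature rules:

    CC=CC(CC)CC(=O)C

The longest chain bearing the carbonyl and the multiple bond is 7 carbons long (heptane).
The highest-priority functional group is a ketone (C=O on an internal carbon), so the name ends in -one.
The chain contains a C=C double bond, so the unsaturation ending is -ene.
Choose the numbering such that numbering from this end puts the carbonyl group at C-2 rather than C-6.
That gives the carbonyl at C-2; the double bond between C-5 and C-6; an ethyl group at C-4.
The name is 4-ethylhept-5-en-2-one.

4-ethylhept-5-en-2-one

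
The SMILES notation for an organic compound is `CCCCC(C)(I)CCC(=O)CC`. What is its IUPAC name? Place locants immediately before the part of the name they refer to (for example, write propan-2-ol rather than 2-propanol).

6-iodo-6-methyldecan-3-one

The longest chain bearing the carbonyl is 10 carbons long (decane).
A ketone (C=O on an internal carbon) is the principal characteristic group, giving the suffix -one.
The numbering direction is chosen so that numbering from this end puts the carbonyl group at C-3 rather than C-8.
That gives the carbonyl at C-3; an iodo group at C-6; a methyl group at C-6.
Prefixes are listed alphabetically: iodo, methyl.
The name is 6-iodo-6-methyldecan-3-one.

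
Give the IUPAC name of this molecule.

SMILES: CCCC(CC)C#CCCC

6-ethylnon-4-yne

The longest carbon chain that includes the multiple bond has 9 carbons, so the parent hydride is nonane.
The chain contains a C≡C triple bond, so the unsaturation ending is -yne.
Number the chain so that numbering from this end puts the triple bond at C-4 rather than C-5.
With this numbering: the triple bond between C-4 and C-5; an ethyl group at C-6.
Assembling the pieces gives 6-ethylnon-4-yne.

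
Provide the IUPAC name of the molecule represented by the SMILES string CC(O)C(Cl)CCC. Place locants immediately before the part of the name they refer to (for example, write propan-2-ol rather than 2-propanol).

The longest chain bearing the –OH group is 6 carbons long (hexane).
An alcohol (–OH) is the principal characteristic group, giving the suffix -ol.
The numbering direction is chosen so that numbering from this end puts the hydroxyl group at C-2 rather than C-5.
With this numbering: the hydroxyl at C-2; a chloro group at C-3.
Assembling the pieces gives 3-chlorohexan-2-ol.

3-chlorohexan-2-ol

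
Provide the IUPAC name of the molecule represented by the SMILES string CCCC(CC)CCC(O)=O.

4-ethylheptanoic acid

The longest chain bearing the –COOH group is 7 carbons long (heptane).
The highest-priority functional group is a carboxylic acid (terminal –COOH), so the name ends in -oic acid.
Choose the numbering such that the carboxylic acid carbon is C-1 by definition.
This places an ethyl group at C-4.
Assembling the pieces gives 4-ethylheptanoic acid.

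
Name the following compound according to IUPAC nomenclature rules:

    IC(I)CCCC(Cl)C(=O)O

2-chloro-6,6-diiodohexanoic acid

The longest carbon chain that includes the –COOH group has 6 carbons, so the parent hydride is hexane.
The principal characteristic group is a carboxylic acid (terminal –COOH), named with the suffix -oic acid.
The numbering direction is chosen so that the carboxylic acid carbon is C-1 by definition.
That gives a chloro group at C-2; two iodo groups at C-6.
The substituents are ordered alphabetically, ignoring any di-/tri- multipliers.
The name is 2-chloro-6,6-diiodohexanoic acid.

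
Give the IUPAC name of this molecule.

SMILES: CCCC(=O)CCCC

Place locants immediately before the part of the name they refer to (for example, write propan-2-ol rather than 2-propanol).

octan-4-one

The longest carbon chain that includes the carbonyl has 8 carbons, so the parent hydride is octane.
A ketone (C=O on an internal carbon) is the principal characteristic group, giving the suffix -one.
Number the chain so that numbering from this end puts the carbonyl group at C-4 rather than C-5.
That gives the carbonyl at C-4.
The name is octan-4-one.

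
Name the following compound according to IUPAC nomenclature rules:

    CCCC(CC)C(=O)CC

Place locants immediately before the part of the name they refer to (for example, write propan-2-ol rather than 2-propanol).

4-ethylheptan-3-one

Counting along the main chain through the carbonyl gives 7 carbons: the parent is heptane.
A ketone (C=O on an internal carbon) is the principal characteristic group, giving the suffix -one.
The numbering direction is chosen so that numbering from this end puts the carbonyl group at C-3 rather than C-5.
That gives the carbonyl at C-3; an ethyl group at C-4.
The name is 4-ethylheptan-3-one.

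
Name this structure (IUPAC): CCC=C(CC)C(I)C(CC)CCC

4,6-diethyl-5-iodonon-3-ene

The longest carbon chain that includes the multiple bond has 9 carbons, so the parent hydride is nonane.
A C=C double bond in the chain gives the infix -ene-.
Choose the numbering such that numbering from this end puts the double bond at C-3 rather than C-6.
This places the double bond between C-3 and C-4; ethyl groups at C-4 and C-6; an iodo group at C-5.
Prefixes are listed alphabetically: ethyl, iodo.
Assembling the pieces gives 4,6-diethyl-5-iodonon-3-ene.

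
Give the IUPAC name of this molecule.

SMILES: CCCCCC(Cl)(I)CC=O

The longest carbon chain that includes the –CHO group has 8 carbons, so the parent hydride is octane.
The principal characteristic group is an aldehyde (terminal –CHO), named with the suffix -al.
Number the chain so that the aldehyde carbon is C-1 by definition.
With this numbering: a chloro group at C-3; an iodo group at C-3.
Substituent prefixes are cited in alphabetical order (multiplying prefixes like di-/tri- are ignored for ordering).
Assembling the pieces gives 3-chloro-3-iodooctanal.

3-chloro-3-iodooctanal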